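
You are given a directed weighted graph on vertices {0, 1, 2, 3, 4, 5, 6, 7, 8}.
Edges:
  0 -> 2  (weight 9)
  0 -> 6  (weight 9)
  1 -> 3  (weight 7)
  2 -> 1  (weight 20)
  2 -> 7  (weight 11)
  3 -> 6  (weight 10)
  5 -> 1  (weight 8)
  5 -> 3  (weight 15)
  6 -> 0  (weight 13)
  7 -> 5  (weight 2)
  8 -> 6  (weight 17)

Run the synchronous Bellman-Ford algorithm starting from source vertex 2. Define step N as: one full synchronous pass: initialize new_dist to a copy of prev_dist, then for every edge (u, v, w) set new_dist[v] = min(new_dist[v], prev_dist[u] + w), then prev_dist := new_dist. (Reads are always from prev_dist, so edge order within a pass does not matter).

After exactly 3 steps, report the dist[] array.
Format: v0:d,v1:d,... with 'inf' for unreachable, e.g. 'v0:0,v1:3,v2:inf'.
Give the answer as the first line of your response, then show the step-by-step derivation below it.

v0:inf,v1:20,v2:0,v3:27,v4:inf,v5:13,v6:37,v7:11,v8:inf

step 1: dist = v0:inf,v1:20,v2:0,v3:inf,v4:inf,v5:inf,v6:inf,v7:11,v8:inf
step 2: dist = v0:inf,v1:20,v2:0,v3:27,v4:inf,v5:13,v6:inf,v7:11,v8:inf
step 3: dist = v0:inf,v1:20,v2:0,v3:27,v4:inf,v5:13,v6:37,v7:11,v8:inf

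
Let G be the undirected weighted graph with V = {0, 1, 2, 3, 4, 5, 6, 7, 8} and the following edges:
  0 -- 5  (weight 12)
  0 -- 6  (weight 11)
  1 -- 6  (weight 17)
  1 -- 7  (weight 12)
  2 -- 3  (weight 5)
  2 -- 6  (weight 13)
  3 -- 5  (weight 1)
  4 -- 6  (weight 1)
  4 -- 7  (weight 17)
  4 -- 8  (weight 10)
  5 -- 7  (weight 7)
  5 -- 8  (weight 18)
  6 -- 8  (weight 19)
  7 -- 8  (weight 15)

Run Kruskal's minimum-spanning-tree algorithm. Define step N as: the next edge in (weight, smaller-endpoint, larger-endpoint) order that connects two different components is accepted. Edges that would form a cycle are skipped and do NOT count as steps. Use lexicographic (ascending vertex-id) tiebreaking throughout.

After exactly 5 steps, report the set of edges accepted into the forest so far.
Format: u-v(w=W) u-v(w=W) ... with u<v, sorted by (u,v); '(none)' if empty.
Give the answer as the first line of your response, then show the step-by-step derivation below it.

2-3(w=5) 3-5(w=1) 4-6(w=1) 4-8(w=10) 5-7(w=7)

step 1: add edge 3-5 (w=1); MST = {3-5(w=1)}
step 2: add edge 4-6 (w=1); MST = {3-5(w=1) 4-6(w=1)}
step 3: add edge 2-3 (w=5); MST = {2-3(w=5) 3-5(w=1) 4-6(w=1)}
step 4: add edge 5-7 (w=7); MST = {2-3(w=5) 3-5(w=1) 4-6(w=1) 5-7(w=7)}
step 5: add edge 4-8 (w=10); MST = {2-3(w=5) 3-5(w=1) 4-6(w=1) 4-8(w=10) 5-7(w=7)}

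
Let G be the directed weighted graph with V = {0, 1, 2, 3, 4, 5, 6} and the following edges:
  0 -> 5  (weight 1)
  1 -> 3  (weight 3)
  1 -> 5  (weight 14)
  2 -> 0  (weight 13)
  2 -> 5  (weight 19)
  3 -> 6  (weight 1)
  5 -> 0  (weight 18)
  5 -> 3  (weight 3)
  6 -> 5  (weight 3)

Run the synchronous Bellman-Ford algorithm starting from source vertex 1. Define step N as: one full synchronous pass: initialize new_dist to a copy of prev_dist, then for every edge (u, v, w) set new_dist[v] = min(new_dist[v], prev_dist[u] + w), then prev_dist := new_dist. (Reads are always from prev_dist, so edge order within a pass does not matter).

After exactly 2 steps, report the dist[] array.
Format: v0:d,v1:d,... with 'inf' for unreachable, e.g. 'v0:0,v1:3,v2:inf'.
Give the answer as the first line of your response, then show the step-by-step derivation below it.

v0:32,v1:0,v2:inf,v3:3,v4:inf,v5:14,v6:4

step 1: dist = v0:inf,v1:0,v2:inf,v3:3,v4:inf,v5:14,v6:inf
step 2: dist = v0:32,v1:0,v2:inf,v3:3,v4:inf,v5:14,v6:4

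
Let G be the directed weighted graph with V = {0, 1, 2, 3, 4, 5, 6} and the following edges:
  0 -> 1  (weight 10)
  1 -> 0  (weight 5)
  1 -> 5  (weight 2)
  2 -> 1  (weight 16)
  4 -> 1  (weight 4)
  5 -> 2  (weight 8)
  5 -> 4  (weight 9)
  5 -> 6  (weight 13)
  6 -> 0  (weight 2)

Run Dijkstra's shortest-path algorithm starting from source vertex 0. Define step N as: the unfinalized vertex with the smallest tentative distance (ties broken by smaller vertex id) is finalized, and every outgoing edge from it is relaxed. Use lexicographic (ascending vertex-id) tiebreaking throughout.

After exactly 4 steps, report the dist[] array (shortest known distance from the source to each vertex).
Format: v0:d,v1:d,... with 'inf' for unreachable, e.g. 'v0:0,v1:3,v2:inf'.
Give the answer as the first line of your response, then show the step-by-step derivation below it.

v0:0,v1:10,v2:20,v3:inf,v4:21,v5:12,v6:25

step 1: dist = v0:0,v1:10,v2:inf,v3:inf,v4:inf,v5:inf,v6:inf
step 2: dist = v0:0,v1:10,v2:inf,v3:inf,v4:inf,v5:12,v6:inf
step 3: dist = v0:0,v1:10,v2:20,v3:inf,v4:21,v5:12,v6:25
step 4: dist = v0:0,v1:10,v2:20,v3:inf,v4:21,v5:12,v6:25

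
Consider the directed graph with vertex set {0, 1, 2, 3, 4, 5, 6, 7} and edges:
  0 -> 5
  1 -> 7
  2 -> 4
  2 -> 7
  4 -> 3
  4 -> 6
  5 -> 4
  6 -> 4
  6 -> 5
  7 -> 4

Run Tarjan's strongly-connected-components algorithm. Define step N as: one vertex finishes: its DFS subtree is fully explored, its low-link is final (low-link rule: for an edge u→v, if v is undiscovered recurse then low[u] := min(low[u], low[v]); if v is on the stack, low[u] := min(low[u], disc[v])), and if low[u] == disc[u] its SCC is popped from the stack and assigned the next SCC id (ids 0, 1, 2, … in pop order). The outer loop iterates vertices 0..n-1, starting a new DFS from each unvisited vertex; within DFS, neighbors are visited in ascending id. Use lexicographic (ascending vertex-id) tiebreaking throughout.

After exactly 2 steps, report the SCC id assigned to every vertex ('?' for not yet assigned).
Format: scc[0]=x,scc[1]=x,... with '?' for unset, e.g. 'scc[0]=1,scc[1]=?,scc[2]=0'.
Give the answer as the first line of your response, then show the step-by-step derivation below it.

scc[0]=?,scc[1]=?,scc[2]=?,scc[3]=0,scc[4]=?,scc[5]=?,scc[6]=?,scc[7]=?

step 1: low=(low[0]=0,low[1]=?,low[2]=?,low[3]=3,low[4]=2,low[5]=1,low[6]=?,low[7]=?); scc=(scc[0]=?,scc[1]=?,scc[2]=?,scc[3]=0,scc[4]=?,scc[5]=?,scc[6]=?,scc[7]=?)
step 2: low=(low[0]=0,low[1]=?,low[2]=?,low[3]=3,low[4]=2,low[5]=1,low[6]=1,low[7]=?); scc=(scc[0]=?,scc[1]=?,scc[2]=?,scc[3]=0,scc[4]=?,scc[5]=?,scc[6]=?,scc[7]=?)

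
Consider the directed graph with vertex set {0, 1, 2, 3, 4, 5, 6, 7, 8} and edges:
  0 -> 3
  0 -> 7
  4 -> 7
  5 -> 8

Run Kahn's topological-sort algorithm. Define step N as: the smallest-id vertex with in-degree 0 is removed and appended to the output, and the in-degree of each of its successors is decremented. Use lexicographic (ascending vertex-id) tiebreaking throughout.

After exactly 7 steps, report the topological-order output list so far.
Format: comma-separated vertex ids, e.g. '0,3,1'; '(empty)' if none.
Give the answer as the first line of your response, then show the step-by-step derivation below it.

0,1,2,3,4,5,6

step 1: output 0; order=[0]; indeg=(0,0,0,0,0,0,0,1,1)
step 2: output 1; order=[0,1]; indeg=(0,0,0,0,0,0,0,1,1)
step 3: output 2; order=[0,1,2]; indeg=(0,0,0,0,0,0,0,1,1)
step 4: output 3; order=[0,1,2,3]; indeg=(0,0,0,0,0,0,0,1,1)
step 5: output 4; order=[0,1,2,3,4]; indeg=(0,0,0,0,0,0,0,0,1)
step 6: output 5; order=[0,1,2,3,4,5]; indeg=(0,0,0,0,0,0,0,0,0)
step 7: output 6; order=[0,1,2,3,4,5,6]; indeg=(0,0,0,0,0,0,0,0,0)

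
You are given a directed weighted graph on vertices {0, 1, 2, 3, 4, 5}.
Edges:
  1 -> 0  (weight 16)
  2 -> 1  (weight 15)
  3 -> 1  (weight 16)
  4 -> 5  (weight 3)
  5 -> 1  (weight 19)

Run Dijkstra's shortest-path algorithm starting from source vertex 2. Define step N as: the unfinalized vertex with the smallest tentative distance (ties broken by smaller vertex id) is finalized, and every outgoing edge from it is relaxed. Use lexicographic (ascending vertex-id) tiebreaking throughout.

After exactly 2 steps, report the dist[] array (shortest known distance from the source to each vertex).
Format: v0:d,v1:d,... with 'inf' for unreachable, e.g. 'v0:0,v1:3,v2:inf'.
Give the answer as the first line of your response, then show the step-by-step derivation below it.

v0:31,v1:15,v2:0,v3:inf,v4:inf,v5:inf

step 1: dist = v0:inf,v1:15,v2:0,v3:inf,v4:inf,v5:inf
step 2: dist = v0:31,v1:15,v2:0,v3:inf,v4:inf,v5:inf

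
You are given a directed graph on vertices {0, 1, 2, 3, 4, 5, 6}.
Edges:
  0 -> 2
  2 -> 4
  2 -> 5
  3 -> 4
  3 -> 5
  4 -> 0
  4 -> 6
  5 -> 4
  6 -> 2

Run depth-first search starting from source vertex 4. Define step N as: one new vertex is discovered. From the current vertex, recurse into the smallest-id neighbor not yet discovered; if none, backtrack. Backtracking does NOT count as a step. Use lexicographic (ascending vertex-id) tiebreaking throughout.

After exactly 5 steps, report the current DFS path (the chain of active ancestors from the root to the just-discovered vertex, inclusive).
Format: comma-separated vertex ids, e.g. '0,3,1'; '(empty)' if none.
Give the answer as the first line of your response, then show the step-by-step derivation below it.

4,6

step 1: discover 4; path=4; order=4
step 2: discover 0; path=4>0; order=4,0
step 3: discover 2; path=4>0>2; order=4,0,2
step 4: discover 5; path=4>0>2>5; order=4,0,2,5
step 5: discover 6; path=4>6; order=4,0,2,5,6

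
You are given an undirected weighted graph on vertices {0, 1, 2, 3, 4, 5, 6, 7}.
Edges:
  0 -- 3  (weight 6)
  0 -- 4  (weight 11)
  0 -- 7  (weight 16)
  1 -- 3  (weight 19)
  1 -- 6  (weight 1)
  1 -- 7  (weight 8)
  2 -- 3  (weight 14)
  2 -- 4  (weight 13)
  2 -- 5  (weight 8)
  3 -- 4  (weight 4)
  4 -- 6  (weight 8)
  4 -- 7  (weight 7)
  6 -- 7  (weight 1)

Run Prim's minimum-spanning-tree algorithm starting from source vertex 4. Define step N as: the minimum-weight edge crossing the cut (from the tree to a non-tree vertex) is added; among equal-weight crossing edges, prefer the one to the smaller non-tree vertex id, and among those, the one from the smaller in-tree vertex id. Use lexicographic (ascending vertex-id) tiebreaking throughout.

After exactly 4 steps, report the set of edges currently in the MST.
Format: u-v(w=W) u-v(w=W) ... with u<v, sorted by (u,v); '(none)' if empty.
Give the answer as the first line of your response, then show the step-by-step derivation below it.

0-3(w=6) 3-4(w=4) 4-7(w=7) 6-7(w=1)

step 1: add edge 3-4 (w=4); MST = {3-4(w=4)}
step 2: add edge 0-3 (w=6); MST = {0-3(w=6) 3-4(w=4)}
step 3: add edge 4-7 (w=7); MST = {0-3(w=6) 3-4(w=4) 4-7(w=7)}
step 4: add edge 6-7 (w=1); MST = {0-3(w=6) 3-4(w=4) 4-7(w=7) 6-7(w=1)}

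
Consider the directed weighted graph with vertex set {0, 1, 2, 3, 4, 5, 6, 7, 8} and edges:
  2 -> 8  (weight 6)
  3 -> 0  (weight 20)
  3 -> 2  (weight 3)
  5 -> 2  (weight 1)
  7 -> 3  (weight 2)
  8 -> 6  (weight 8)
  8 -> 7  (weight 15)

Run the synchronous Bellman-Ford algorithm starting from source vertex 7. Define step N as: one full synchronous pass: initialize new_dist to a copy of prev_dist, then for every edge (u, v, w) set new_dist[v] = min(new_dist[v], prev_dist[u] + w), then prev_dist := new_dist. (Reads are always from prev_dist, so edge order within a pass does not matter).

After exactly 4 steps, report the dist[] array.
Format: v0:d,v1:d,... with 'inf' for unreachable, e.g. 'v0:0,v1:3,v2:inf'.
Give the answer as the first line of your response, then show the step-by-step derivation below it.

v0:22,v1:inf,v2:5,v3:2,v4:inf,v5:inf,v6:19,v7:0,v8:11

step 1: dist = v0:inf,v1:inf,v2:inf,v3:2,v4:inf,v5:inf,v6:inf,v7:0,v8:inf
step 2: dist = v0:22,v1:inf,v2:5,v3:2,v4:inf,v5:inf,v6:inf,v7:0,v8:inf
step 3: dist = v0:22,v1:inf,v2:5,v3:2,v4:inf,v5:inf,v6:inf,v7:0,v8:11
step 4: dist = v0:22,v1:inf,v2:5,v3:2,v4:inf,v5:inf,v6:19,v7:0,v8:11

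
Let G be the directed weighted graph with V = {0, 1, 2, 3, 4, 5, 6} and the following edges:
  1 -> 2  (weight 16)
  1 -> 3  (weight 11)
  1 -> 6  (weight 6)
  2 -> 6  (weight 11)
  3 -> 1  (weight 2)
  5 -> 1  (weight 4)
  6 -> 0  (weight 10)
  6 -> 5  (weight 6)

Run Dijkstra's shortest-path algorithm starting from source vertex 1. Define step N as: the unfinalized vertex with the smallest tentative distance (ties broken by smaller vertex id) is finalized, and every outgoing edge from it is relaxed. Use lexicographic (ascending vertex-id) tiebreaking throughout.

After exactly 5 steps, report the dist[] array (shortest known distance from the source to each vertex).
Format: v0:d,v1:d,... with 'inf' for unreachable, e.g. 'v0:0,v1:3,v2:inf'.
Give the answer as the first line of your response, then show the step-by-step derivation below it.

v0:16,v1:0,v2:16,v3:11,v4:inf,v5:12,v6:6

step 1: dist = v0:inf,v1:0,v2:16,v3:11,v4:inf,v5:inf,v6:6
step 2: dist = v0:16,v1:0,v2:16,v3:11,v4:inf,v5:12,v6:6
step 3: dist = v0:16,v1:0,v2:16,v3:11,v4:inf,v5:12,v6:6
step 4: dist = v0:16,v1:0,v2:16,v3:11,v4:inf,v5:12,v6:6
step 5: dist = v0:16,v1:0,v2:16,v3:11,v4:inf,v5:12,v6:6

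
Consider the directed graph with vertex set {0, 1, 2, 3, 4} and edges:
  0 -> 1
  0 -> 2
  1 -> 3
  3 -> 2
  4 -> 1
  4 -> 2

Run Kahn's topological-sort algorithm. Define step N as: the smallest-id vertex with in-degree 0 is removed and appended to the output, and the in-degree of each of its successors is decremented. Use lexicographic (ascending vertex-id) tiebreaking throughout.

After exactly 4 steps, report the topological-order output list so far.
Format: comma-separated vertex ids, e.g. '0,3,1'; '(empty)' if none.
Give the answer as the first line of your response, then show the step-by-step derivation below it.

0,4,1,3

step 1: output 0; order=[0]; indeg=(0,1,2,1,0)
step 2: output 4; order=[0,4]; indeg=(0,0,1,1,0)
step 3: output 1; order=[0,4,1]; indeg=(0,0,1,0,0)
step 4: output 3; order=[0,4,1,3]; indeg=(0,0,0,0,0)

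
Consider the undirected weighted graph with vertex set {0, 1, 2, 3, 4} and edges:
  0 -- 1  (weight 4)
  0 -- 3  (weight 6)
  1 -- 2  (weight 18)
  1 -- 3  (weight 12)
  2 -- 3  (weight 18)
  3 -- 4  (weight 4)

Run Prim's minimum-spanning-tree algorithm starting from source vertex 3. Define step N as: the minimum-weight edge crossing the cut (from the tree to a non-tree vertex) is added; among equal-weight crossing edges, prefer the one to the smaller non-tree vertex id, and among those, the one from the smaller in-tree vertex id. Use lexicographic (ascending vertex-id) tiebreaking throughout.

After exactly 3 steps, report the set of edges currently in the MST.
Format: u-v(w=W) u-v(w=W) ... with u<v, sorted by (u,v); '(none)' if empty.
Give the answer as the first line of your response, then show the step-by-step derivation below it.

0-1(w=4) 0-3(w=6) 3-4(w=4)

step 1: add edge 3-4 (w=4); MST = {3-4(w=4)}
step 2: add edge 0-3 (w=6); MST = {0-3(w=6) 3-4(w=4)}
step 3: add edge 0-1 (w=4); MST = {0-1(w=4) 0-3(w=6) 3-4(w=4)}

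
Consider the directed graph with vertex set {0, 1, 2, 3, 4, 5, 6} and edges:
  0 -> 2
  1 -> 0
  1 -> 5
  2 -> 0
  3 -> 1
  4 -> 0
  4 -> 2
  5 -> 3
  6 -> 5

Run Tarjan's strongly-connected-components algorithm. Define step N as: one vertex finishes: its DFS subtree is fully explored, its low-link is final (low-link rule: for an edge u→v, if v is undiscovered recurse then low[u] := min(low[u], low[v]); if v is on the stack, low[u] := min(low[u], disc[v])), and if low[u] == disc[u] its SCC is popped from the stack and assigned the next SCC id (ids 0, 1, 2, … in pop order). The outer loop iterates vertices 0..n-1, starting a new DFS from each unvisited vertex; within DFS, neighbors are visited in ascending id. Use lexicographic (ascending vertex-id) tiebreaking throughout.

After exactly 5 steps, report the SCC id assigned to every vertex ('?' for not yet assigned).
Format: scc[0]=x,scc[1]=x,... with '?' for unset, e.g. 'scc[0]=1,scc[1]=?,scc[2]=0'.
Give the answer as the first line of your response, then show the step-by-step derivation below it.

scc[0]=0,scc[1]=1,scc[2]=0,scc[3]=1,scc[4]=?,scc[5]=1,scc[6]=?

step 1: low=(low[0]=0,low[1]=?,low[2]=0,low[3]=?,low[4]=?,low[5]=?,low[6]=?); scc=(scc[0]=?,scc[1]=?,scc[2]=?,scc[3]=?,scc[4]=?,scc[5]=?,scc[6]=?)
step 2: low=(low[0]=0,low[1]=?,low[2]=0,low[3]=?,low[4]=?,low[5]=?,low[6]=?); scc=(scc[0]=0,scc[1]=?,scc[2]=0,scc[3]=?,scc[4]=?,scc[5]=?,scc[6]=?)
step 3: low=(low[0]=0,low[1]=2,low[2]=0,low[3]=2,low[4]=?,low[5]=3,low[6]=?); scc=(scc[0]=0,scc[1]=?,scc[2]=0,scc[3]=?,scc[4]=?,scc[5]=?,scc[6]=?)
step 4: low=(low[0]=0,low[1]=2,low[2]=0,low[3]=2,low[4]=?,low[5]=2,low[6]=?); scc=(scc[0]=0,scc[1]=?,scc[2]=0,scc[3]=?,scc[4]=?,scc[5]=?,scc[6]=?)
step 5: low=(low[0]=0,low[1]=2,low[2]=0,low[3]=2,low[4]=?,low[5]=2,low[6]=?); scc=(scc[0]=0,scc[1]=1,scc[2]=0,scc[3]=1,scc[4]=?,scc[5]=1,scc[6]=?)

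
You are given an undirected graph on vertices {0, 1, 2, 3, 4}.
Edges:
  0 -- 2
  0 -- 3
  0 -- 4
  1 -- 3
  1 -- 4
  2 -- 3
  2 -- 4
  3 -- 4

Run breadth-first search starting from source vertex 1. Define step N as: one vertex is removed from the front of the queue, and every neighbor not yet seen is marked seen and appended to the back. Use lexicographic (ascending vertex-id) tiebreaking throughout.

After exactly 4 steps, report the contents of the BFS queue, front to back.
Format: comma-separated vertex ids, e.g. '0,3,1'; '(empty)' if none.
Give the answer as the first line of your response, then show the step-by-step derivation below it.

2

step 1: dequeue 1; queue=[3,4]; order=1
step 2: dequeue 3; queue=[4,0,2]; order=1,3
step 3: dequeue 4; queue=[0,2]; order=1,3,4
step 4: dequeue 0; queue=[2]; order=1,3,4,0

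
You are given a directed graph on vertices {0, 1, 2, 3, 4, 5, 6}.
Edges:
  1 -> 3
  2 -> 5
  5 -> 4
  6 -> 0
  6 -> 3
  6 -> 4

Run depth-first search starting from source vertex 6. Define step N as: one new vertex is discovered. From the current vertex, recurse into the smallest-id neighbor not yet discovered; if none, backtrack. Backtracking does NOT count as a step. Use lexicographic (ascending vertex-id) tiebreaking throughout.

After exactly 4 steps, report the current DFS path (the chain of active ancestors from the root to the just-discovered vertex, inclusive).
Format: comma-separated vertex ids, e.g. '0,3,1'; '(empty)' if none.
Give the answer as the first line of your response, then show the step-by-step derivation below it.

6,4

step 1: discover 6; path=6; order=6
step 2: discover 0; path=6>0; order=6,0
step 3: discover 3; path=6>3; order=6,0,3
step 4: discover 4; path=6>4; order=6,0,3,4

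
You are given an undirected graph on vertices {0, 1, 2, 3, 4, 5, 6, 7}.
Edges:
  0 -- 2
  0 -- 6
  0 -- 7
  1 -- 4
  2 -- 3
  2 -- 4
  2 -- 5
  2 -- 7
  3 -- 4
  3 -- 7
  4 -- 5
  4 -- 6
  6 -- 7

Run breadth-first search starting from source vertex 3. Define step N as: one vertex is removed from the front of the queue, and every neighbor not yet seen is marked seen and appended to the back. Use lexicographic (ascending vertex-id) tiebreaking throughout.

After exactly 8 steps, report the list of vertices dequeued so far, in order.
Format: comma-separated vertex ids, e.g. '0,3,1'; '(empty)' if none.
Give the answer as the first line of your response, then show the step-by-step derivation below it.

3,2,4,7,0,5,1,6

step 1: dequeue 3; queue=[2,4,7]; order=3
step 2: dequeue 2; queue=[4,7,0,5]; order=3,2
step 3: dequeue 4; queue=[7,0,5,1,6]; order=3,2,4
step 4: dequeue 7; queue=[0,5,1,6]; order=3,2,4,7
step 5: dequeue 0; queue=[5,1,6]; order=3,2,4,7,0
step 6: dequeue 5; queue=[1,6]; order=3,2,4,7,0,5
step 7: dequeue 1; queue=[6]; order=3,2,4,7,0,5,1
step 8: dequeue 6; queue=[(empty)]; order=3,2,4,7,0,5,1,6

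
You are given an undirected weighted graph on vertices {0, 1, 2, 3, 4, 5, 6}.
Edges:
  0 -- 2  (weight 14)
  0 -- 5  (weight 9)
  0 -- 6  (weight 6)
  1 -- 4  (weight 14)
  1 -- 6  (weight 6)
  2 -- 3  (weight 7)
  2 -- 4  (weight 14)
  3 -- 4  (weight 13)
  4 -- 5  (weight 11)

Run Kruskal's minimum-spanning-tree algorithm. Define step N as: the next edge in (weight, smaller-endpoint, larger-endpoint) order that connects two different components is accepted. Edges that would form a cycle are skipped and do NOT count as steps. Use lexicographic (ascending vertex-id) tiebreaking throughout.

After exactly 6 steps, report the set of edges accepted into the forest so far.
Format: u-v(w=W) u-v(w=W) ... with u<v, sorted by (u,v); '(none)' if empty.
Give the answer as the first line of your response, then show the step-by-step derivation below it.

0-5(w=9) 0-6(w=6) 1-6(w=6) 2-3(w=7) 3-4(w=13) 4-5(w=11)

step 1: add edge 0-6 (w=6); MST = {0-6(w=6)}
step 2: add edge 1-6 (w=6); MST = {0-6(w=6) 1-6(w=6)}
step 3: add edge 2-3 (w=7); MST = {0-6(w=6) 1-6(w=6) 2-3(w=7)}
step 4: add edge 0-5 (w=9); MST = {0-5(w=9) 0-6(w=6) 1-6(w=6) 2-3(w=7)}
step 5: add edge 4-5 (w=11); MST = {0-5(w=9) 0-6(w=6) 1-6(w=6) 2-3(w=7) 4-5(w=11)}
step 6: add edge 3-4 (w=13); MST = {0-5(w=9) 0-6(w=6) 1-6(w=6) 2-3(w=7) 3-4(w=13) 4-5(w=11)}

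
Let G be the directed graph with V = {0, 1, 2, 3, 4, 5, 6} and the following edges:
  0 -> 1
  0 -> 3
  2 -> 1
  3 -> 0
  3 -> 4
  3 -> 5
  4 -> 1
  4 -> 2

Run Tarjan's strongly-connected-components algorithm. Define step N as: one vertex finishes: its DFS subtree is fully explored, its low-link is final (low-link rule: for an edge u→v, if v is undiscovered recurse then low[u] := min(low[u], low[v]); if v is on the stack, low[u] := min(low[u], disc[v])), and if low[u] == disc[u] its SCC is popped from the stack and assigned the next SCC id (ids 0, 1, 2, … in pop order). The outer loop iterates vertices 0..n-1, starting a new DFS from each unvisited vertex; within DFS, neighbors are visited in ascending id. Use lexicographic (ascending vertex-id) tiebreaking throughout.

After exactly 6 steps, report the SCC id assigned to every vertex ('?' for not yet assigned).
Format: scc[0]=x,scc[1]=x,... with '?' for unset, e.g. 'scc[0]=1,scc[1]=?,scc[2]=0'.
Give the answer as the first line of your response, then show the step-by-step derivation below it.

scc[0]=4,scc[1]=0,scc[2]=1,scc[3]=4,scc[4]=2,scc[5]=3,scc[6]=?

step 1: low=(low[0]=0,low[1]=1,low[2]=?,low[3]=?,low[4]=?,low[5]=?,low[6]=?); scc=(scc[0]=?,scc[1]=0,scc[2]=?,scc[3]=?,scc[4]=?,scc[5]=?,scc[6]=?)
step 2: low=(low[0]=0,low[1]=1,low[2]=4,low[3]=0,low[4]=3,low[5]=?,low[6]=?); scc=(scc[0]=?,scc[1]=0,scc[2]=1,scc[3]=?,scc[4]=?,scc[5]=?,scc[6]=?)
step 3: low=(low[0]=0,low[1]=1,low[2]=4,low[3]=0,low[4]=3,low[5]=?,low[6]=?); scc=(scc[0]=?,scc[1]=0,scc[2]=1,scc[3]=?,scc[4]=2,scc[5]=?,scc[6]=?)
step 4: low=(low[0]=0,low[1]=1,low[2]=4,low[3]=0,low[4]=3,low[5]=5,low[6]=?); scc=(scc[0]=?,scc[1]=0,scc[2]=1,scc[3]=?,scc[4]=2,scc[5]=3,scc[6]=?)
step 5: low=(low[0]=0,low[1]=1,low[2]=4,low[3]=0,low[4]=3,low[5]=5,low[6]=?); scc=(scc[0]=?,scc[1]=0,scc[2]=1,scc[3]=?,scc[4]=2,scc[5]=3,scc[6]=?)
step 6: low=(low[0]=0,low[1]=1,low[2]=4,low[3]=0,low[4]=3,low[5]=5,low[6]=?); scc=(scc[0]=4,scc[1]=0,scc[2]=1,scc[3]=4,scc[4]=2,scc[5]=3,scc[6]=?)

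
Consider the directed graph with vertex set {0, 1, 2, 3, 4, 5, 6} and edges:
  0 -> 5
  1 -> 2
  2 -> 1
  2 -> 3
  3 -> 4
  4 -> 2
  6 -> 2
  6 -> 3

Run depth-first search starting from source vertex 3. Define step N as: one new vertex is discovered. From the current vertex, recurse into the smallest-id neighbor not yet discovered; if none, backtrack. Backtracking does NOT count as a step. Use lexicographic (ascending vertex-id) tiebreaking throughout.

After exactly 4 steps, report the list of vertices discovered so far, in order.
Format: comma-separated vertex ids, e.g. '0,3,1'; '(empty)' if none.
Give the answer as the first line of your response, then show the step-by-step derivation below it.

3,4,2,1

step 1: discover 3; path=3; order=3
step 2: discover 4; path=3>4; order=3,4
step 3: discover 2; path=3>4>2; order=3,4,2
step 4: discover 1; path=3>4>2>1; order=3,4,2,1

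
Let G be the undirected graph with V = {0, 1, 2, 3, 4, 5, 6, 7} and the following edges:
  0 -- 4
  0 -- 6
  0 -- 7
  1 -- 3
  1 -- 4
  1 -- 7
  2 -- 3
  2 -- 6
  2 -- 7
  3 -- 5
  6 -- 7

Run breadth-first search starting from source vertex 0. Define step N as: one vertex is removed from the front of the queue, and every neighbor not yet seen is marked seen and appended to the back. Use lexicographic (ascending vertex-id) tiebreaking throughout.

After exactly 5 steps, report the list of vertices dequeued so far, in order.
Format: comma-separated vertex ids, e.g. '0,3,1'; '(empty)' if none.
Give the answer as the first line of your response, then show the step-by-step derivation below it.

0,4,6,7,1

step 1: dequeue 0; queue=[4,6,7]; order=0
step 2: dequeue 4; queue=[6,7,1]; order=0,4
step 3: dequeue 6; queue=[7,1,2]; order=0,4,6
step 4: dequeue 7; queue=[1,2]; order=0,4,6,7
step 5: dequeue 1; queue=[2,3]; order=0,4,6,7,1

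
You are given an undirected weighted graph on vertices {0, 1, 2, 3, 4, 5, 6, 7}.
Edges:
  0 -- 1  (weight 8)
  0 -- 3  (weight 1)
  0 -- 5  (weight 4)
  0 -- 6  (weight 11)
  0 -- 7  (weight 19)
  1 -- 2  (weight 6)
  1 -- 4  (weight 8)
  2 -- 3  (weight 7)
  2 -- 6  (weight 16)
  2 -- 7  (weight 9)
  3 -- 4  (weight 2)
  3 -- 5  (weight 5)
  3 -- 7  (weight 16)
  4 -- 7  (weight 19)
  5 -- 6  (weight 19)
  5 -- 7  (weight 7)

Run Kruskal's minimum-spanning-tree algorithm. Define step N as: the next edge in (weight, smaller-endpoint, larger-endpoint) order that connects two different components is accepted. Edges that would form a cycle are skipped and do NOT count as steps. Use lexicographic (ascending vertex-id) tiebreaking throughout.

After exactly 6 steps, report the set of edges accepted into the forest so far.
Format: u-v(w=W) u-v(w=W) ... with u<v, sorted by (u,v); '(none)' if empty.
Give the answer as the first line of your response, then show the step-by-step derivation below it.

0-3(w=1) 0-5(w=4) 1-2(w=6) 2-3(w=7) 3-4(w=2) 5-7(w=7)

step 1: add edge 0-3 (w=1); MST = {0-3(w=1)}
step 2: add edge 3-4 (w=2); MST = {0-3(w=1) 3-4(w=2)}
step 3: add edge 0-5 (w=4); MST = {0-3(w=1) 0-5(w=4) 3-4(w=2)}
step 4: add edge 1-2 (w=6); MST = {0-3(w=1) 0-5(w=4) 1-2(w=6) 3-4(w=2)}
step 5: add edge 2-3 (w=7); MST = {0-3(w=1) 0-5(w=4) 1-2(w=6) 2-3(w=7) 3-4(w=2)}
step 6: add edge 5-7 (w=7); MST = {0-3(w=1) 0-5(w=4) 1-2(w=6) 2-3(w=7) 3-4(w=2) 5-7(w=7)}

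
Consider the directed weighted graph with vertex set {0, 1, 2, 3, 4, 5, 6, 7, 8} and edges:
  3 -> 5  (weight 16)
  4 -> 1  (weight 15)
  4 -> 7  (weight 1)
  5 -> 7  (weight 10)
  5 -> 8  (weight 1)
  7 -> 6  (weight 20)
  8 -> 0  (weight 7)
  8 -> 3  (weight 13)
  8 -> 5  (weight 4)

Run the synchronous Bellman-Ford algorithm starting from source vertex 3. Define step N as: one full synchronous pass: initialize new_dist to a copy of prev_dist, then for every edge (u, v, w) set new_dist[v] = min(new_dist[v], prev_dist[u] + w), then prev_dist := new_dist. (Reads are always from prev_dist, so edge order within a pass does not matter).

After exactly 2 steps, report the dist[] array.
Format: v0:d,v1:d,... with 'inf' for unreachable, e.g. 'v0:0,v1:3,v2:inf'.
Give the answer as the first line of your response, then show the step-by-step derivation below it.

v0:inf,v1:inf,v2:inf,v3:0,v4:inf,v5:16,v6:inf,v7:26,v8:17

step 1: dist = v0:inf,v1:inf,v2:inf,v3:0,v4:inf,v5:16,v6:inf,v7:inf,v8:inf
step 2: dist = v0:inf,v1:inf,v2:inf,v3:0,v4:inf,v5:16,v6:inf,v7:26,v8:17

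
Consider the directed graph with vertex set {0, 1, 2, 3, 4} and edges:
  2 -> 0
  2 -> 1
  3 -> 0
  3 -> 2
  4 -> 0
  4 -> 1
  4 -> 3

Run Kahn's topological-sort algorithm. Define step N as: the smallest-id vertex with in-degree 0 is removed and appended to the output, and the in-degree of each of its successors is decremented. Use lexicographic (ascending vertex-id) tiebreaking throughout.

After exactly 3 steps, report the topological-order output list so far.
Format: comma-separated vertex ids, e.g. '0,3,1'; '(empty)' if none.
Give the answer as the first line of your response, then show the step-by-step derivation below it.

4,3,2

step 1: output 4; order=[4]; indeg=(2,1,1,0,0)
step 2: output 3; order=[4,3]; indeg=(1,1,0,0,0)
step 3: output 2; order=[4,3,2]; indeg=(0,0,0,0,0)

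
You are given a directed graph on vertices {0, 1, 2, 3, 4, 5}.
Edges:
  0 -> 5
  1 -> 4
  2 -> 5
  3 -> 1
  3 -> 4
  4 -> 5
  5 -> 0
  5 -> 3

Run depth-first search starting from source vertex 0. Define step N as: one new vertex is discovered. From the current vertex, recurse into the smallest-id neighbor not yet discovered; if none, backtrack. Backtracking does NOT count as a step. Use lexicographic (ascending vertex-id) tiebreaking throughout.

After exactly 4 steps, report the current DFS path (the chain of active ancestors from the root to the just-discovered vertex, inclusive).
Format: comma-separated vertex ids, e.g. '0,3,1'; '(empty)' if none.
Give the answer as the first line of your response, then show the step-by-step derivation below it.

0,5,3,1

step 1: discover 0; path=0; order=0
step 2: discover 5; path=0>5; order=0,5
step 3: discover 3; path=0>5>3; order=0,5,3
step 4: discover 1; path=0>5>3>1; order=0,5,3,1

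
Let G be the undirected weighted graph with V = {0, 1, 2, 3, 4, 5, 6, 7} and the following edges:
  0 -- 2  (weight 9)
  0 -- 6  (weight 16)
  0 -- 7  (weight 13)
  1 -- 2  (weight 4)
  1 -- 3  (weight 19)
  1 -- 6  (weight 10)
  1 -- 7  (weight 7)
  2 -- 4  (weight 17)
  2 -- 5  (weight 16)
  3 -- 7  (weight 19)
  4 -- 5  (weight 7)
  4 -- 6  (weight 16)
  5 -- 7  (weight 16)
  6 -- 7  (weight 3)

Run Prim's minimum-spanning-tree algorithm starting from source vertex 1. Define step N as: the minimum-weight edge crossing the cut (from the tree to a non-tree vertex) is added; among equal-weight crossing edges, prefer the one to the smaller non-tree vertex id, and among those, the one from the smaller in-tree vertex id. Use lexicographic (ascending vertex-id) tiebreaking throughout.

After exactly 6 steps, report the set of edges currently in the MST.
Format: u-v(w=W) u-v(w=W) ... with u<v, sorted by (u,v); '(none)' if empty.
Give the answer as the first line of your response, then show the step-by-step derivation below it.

0-2(w=9) 1-2(w=4) 1-7(w=7) 4-5(w=7) 4-6(w=16) 6-7(w=3)

step 1: add edge 1-2 (w=4); MST = {1-2(w=4)}
step 2: add edge 1-7 (w=7); MST = {1-2(w=4) 1-7(w=7)}
step 3: add edge 6-7 (w=3); MST = {1-2(w=4) 1-7(w=7) 6-7(w=3)}
step 4: add edge 0-2 (w=9); MST = {0-2(w=9) 1-2(w=4) 1-7(w=7) 6-7(w=3)}
step 5: add edge 4-6 (w=16); MST = {0-2(w=9) 1-2(w=4) 1-7(w=7) 4-6(w=16) 6-7(w=3)}
step 6: add edge 4-5 (w=7); MST = {0-2(w=9) 1-2(w=4) 1-7(w=7) 4-5(w=7) 4-6(w=16) 6-7(w=3)}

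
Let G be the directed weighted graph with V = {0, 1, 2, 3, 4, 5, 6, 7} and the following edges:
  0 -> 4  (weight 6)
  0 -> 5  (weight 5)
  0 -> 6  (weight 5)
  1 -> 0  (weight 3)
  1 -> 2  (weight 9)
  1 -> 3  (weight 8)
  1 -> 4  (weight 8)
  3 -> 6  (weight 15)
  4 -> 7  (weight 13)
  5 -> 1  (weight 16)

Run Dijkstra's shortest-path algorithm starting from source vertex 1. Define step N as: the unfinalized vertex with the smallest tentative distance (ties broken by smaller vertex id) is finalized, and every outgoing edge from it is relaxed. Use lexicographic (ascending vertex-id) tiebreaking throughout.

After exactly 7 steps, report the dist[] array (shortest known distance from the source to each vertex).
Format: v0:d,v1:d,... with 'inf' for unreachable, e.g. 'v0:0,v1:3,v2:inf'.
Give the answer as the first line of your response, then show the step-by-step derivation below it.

v0:3,v1:0,v2:9,v3:8,v4:8,v5:8,v6:8,v7:21

step 1: dist = v0:3,v1:0,v2:9,v3:8,v4:8,v5:inf,v6:inf,v7:inf
step 2: dist = v0:3,v1:0,v2:9,v3:8,v4:8,v5:8,v6:8,v7:inf
step 3: dist = v0:3,v1:0,v2:9,v3:8,v4:8,v5:8,v6:8,v7:inf
step 4: dist = v0:3,v1:0,v2:9,v3:8,v4:8,v5:8,v6:8,v7:21
step 5: dist = v0:3,v1:0,v2:9,v3:8,v4:8,v5:8,v6:8,v7:21
step 6: dist = v0:3,v1:0,v2:9,v3:8,v4:8,v5:8,v6:8,v7:21
step 7: dist = v0:3,v1:0,v2:9,v3:8,v4:8,v5:8,v6:8,v7:21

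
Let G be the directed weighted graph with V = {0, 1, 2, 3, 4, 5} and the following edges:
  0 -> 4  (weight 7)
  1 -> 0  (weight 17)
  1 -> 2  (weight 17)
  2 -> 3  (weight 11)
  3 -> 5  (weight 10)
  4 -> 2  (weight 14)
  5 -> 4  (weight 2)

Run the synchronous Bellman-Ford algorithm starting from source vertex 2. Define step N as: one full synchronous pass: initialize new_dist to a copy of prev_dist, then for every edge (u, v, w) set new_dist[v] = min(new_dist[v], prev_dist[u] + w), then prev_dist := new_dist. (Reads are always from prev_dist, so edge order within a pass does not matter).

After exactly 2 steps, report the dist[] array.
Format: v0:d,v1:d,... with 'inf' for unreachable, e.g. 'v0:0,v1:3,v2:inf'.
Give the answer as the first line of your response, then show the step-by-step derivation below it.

v0:inf,v1:inf,v2:0,v3:11,v4:inf,v5:21

step 1: dist = v0:inf,v1:inf,v2:0,v3:11,v4:inf,v5:inf
step 2: dist = v0:inf,v1:inf,v2:0,v3:11,v4:inf,v5:21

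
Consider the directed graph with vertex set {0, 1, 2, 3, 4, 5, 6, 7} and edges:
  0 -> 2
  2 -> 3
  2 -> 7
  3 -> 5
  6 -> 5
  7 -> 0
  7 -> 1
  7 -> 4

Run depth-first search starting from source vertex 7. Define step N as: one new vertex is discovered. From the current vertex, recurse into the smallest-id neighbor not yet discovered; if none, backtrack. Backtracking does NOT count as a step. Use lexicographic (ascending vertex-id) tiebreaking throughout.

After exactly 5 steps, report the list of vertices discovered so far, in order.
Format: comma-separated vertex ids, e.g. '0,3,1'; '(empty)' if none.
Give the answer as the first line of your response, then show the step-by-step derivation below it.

7,0,2,3,5

step 1: discover 7; path=7; order=7
step 2: discover 0; path=7>0; order=7,0
step 3: discover 2; path=7>0>2; order=7,0,2
step 4: discover 3; path=7>0>2>3; order=7,0,2,3
step 5: discover 5; path=7>0>2>3>5; order=7,0,2,3,5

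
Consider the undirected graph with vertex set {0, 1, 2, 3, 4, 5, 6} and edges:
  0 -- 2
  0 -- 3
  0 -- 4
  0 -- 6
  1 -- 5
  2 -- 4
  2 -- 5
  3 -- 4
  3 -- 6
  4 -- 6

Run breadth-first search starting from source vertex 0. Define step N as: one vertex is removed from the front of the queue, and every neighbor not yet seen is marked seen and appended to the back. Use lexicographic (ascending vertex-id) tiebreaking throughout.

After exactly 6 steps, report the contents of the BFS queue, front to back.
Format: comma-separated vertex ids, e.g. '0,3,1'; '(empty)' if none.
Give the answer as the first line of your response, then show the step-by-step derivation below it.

1

step 1: dequeue 0; queue=[2,3,4,6]; order=0
step 2: dequeue 2; queue=[3,4,6,5]; order=0,2
step 3: dequeue 3; queue=[4,6,5]; order=0,2,3
step 4: dequeue 4; queue=[6,5]; order=0,2,3,4
step 5: dequeue 6; queue=[5]; order=0,2,3,4,6
step 6: dequeue 5; queue=[1]; order=0,2,3,4,6,5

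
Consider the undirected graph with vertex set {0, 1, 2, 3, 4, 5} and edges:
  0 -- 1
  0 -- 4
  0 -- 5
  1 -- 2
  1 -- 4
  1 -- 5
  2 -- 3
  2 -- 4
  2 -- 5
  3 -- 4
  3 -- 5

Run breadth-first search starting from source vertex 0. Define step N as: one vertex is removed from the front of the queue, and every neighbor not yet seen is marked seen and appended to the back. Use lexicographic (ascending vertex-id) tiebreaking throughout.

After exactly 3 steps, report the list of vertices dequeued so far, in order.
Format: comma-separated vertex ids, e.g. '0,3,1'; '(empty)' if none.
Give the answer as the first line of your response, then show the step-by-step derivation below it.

0,1,4

step 1: dequeue 0; queue=[1,4,5]; order=0
step 2: dequeue 1; queue=[4,5,2]; order=0,1
step 3: dequeue 4; queue=[5,2,3]; order=0,1,4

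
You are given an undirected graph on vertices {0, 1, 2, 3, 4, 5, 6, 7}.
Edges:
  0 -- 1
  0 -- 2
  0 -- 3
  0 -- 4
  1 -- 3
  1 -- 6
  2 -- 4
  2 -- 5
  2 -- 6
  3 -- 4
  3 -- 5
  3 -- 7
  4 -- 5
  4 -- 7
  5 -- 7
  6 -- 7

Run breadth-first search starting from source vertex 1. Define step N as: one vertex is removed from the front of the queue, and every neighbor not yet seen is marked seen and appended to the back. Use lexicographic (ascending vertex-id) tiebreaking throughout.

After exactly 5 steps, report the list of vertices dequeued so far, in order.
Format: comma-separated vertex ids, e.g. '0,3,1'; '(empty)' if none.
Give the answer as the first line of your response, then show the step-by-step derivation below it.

1,0,3,6,2

step 1: dequeue 1; queue=[0,3,6]; order=1
step 2: dequeue 0; queue=[3,6,2,4]; order=1,0
step 3: dequeue 3; queue=[6,2,4,5,7]; order=1,0,3
step 4: dequeue 6; queue=[2,4,5,7]; order=1,0,3,6
step 5: dequeue 2; queue=[4,5,7]; order=1,0,3,6,2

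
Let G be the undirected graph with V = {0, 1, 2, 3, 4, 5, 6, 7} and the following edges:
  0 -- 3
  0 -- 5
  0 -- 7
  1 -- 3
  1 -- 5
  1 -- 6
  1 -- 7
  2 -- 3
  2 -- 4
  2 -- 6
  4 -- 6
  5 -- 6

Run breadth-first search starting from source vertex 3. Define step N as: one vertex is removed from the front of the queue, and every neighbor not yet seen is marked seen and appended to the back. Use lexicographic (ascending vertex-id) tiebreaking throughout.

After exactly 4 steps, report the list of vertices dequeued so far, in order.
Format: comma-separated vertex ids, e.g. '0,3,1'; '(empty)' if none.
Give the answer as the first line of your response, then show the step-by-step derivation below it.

3,0,1,2

step 1: dequeue 3; queue=[0,1,2]; order=3
step 2: dequeue 0; queue=[1,2,5,7]; order=3,0
step 3: dequeue 1; queue=[2,5,7,6]; order=3,0,1
step 4: dequeue 2; queue=[5,7,6,4]; order=3,0,1,2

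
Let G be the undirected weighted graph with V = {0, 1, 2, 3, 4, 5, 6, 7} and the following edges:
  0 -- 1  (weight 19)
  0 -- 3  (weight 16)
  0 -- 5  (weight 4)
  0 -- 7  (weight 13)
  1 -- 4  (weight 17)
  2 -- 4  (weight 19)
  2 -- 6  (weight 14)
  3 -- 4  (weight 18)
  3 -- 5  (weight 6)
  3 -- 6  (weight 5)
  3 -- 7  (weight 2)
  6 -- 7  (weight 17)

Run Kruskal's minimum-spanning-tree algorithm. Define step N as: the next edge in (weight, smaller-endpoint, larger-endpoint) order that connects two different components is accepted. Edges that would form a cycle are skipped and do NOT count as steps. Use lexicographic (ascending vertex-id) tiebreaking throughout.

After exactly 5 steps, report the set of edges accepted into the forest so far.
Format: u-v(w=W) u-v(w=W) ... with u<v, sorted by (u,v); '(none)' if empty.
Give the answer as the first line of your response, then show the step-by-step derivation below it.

0-5(w=4) 2-6(w=14) 3-5(w=6) 3-6(w=5) 3-7(w=2)

step 1: add edge 3-7 (w=2); MST = {3-7(w=2)}
step 2: add edge 0-5 (w=4); MST = {0-5(w=4) 3-7(w=2)}
step 3: add edge 3-6 (w=5); MST = {0-5(w=4) 3-6(w=5) 3-7(w=2)}
step 4: add edge 3-5 (w=6); MST = {0-5(w=4) 3-5(w=6) 3-6(w=5) 3-7(w=2)}
step 5: add edge 2-6 (w=14); MST = {0-5(w=4) 2-6(w=14) 3-5(w=6) 3-6(w=5) 3-7(w=2)}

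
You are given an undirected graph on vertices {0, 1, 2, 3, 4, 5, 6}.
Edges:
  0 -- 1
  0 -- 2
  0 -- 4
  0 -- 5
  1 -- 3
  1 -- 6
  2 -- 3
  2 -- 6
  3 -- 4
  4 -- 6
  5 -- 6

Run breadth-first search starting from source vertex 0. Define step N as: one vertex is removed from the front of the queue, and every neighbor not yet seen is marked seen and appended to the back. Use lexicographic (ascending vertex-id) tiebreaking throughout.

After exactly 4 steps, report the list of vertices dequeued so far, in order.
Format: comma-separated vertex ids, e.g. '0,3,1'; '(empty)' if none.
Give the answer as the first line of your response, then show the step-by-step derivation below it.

0,1,2,4

step 1: dequeue 0; queue=[1,2,4,5]; order=0
step 2: dequeue 1; queue=[2,4,5,3,6]; order=0,1
step 3: dequeue 2; queue=[4,5,3,6]; order=0,1,2
step 4: dequeue 4; queue=[5,3,6]; order=0,1,2,4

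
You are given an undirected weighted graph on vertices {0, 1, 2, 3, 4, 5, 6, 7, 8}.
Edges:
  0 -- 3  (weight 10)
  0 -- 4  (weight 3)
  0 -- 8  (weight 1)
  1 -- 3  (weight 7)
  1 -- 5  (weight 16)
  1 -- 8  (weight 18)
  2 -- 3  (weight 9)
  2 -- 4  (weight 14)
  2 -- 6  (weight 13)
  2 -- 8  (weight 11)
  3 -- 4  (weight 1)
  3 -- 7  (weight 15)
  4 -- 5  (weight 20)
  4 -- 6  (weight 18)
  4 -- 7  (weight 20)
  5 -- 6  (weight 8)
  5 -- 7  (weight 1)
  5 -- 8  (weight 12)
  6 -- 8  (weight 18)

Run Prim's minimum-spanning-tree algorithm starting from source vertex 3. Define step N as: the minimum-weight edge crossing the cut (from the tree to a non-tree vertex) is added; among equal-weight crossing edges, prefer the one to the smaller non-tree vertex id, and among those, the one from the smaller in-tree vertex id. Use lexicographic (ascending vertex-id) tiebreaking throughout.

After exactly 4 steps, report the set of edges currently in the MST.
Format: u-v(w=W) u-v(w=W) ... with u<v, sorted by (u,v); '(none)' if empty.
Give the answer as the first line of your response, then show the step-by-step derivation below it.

0-4(w=3) 0-8(w=1) 1-3(w=7) 3-4(w=1)

step 1: add edge 3-4 (w=1); MST = {3-4(w=1)}
step 2: add edge 0-4 (w=3); MST = {0-4(w=3) 3-4(w=1)}
step 3: add edge 0-8 (w=1); MST = {0-4(w=3) 0-8(w=1) 3-4(w=1)}
step 4: add edge 1-3 (w=7); MST = {0-4(w=3) 0-8(w=1) 1-3(w=7) 3-4(w=1)}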